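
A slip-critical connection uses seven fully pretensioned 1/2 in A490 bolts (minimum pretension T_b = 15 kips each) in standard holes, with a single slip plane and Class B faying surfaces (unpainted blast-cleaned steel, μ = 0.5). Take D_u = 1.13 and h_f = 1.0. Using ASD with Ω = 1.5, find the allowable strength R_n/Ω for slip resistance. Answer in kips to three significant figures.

R_n = μ · D_u · h_f · T_b · n_s · n_b = 0.5 × 1.13 × 1.0 × 15 × 1 × 7 = 59.32 kips.
Allowable strength R_n/Ω = 59.32 / 1.5 = 39.5 kips.

39.5 kips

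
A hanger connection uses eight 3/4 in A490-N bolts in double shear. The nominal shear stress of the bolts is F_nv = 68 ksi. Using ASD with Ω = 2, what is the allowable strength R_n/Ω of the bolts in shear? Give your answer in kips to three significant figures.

A_b = π × 0.75² / 4 = 0.4418 in².
R_n = F_nv · A_b · n · n_s = 68 × 0.4418 × 8 × 2 = 480.7 kips.
Allowable strength R_n/Ω = 480.7 / 2 = 240 kips.

240 kips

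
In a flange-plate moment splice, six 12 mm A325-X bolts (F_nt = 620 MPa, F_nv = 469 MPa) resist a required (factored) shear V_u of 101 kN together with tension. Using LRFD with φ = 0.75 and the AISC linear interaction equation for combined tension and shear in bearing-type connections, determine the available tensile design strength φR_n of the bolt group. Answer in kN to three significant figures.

A_b = π·12²/4 = 113.1 mm²; f_rv = 101 × 1000 / (6 × 113.1) = 148.8 MPa.
F'_nt = 1.3 F_nt − (F_nt / φF_nv) f_rv = 1.3·620 − (620/(0.75·469))·148.8 = 543.7 MPa, capped at F_nt → F'_nt = 543.7 MPa.
R_n = F'_nt · A_b · n = 543.7 × 113.1 × 6 / 1000 = 368.9 kN.
Design strength φR_n = 0.75 × 368.9 = 277 kN.

277 kN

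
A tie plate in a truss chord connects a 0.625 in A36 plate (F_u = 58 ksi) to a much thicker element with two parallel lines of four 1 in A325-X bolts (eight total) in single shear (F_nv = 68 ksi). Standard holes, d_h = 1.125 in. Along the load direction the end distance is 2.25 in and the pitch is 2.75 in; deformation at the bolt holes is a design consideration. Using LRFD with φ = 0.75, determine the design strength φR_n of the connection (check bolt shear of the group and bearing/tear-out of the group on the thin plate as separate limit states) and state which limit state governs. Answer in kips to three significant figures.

320 kips (bolt shear governs)

Bolt shear: A_b = π·1²/4 = 0.7854 in²; R_n = 68 × 0.7854 × 8 × 1 = 427.3 kips → 0.75 × 427.3 = 320 kips.
Bearing (1.2 l_c t F_u ≤ 2.4 d t F_u): upper limit = 2.4·1·0.625·58 = 87 kips.
  Edge l_c = 2.25 − 1.125/2 = 1.688 → r_n = 73.41 kips; interior l_c = 2.75 − 1.125 = 1.625 → r_n = 70.69 kips.
  R_n,bearing = 2·73.41 + 6·70.69 = 570.9 kips → 0.75 × 570.9 = 428 kips.
Bolt shear governs: 320 kips.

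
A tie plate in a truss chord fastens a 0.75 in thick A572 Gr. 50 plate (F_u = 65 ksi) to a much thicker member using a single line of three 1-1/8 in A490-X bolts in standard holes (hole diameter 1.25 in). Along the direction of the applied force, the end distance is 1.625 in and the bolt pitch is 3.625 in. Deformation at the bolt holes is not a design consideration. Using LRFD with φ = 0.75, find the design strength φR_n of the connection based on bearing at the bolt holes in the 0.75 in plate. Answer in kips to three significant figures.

302 kips

Per bolt r_n = 1.5 l_c t F_u ≤ 3.0 d t F_u; upper limit = 3.0 × 1.125 × 0.75 × 65 = 164.5 kips.
Edge bolt: l_c = 1.625 − 1.25/2 = 1 in → 1.5 × 1 × 0.75 × 65 = 73.12 → r_n = 73.12 kips.
Interior bolts: l_c = 3.625 − 1.25 = 2.375 in → 1.5 × 2.375 × 0.75 × 65 = 173.7 → r_n = 164.5 kips.
R_n = 1 × 73.12 + 2 × 164.5 = 402.2 kips.
Design strength φR_n = 0.75 × 402.2 = 302 kips.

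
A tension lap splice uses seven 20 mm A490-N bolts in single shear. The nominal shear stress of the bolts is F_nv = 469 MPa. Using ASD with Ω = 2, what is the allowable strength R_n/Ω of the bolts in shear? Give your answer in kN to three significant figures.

516 kN

A_b = π × 20² / 4 = 314.2 mm².
R_n = F_nv · A_b · n · n_s = 469 × 314.2 × 7 × 1 / 1000 = 1031 kN.
Allowable strength R_n/Ω = 1031 / 2 = 516 kN.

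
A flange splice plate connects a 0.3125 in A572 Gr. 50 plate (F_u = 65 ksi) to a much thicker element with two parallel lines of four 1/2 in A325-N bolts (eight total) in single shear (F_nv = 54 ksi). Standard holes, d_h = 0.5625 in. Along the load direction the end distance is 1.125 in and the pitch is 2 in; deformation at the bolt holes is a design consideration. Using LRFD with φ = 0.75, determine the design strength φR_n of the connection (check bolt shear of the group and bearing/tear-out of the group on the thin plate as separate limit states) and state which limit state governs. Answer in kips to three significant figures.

63.6 kips (bolt shear governs)

Bolt shear: A_b = π·0.5²/4 = 0.1963 in²; R_n = 54 × 0.1963 × 8 × 1 = 84.82 kips → 0.75 × 84.82 = 63.6 kips.
Bearing (1.2 l_c t F_u ≤ 2.4 d t F_u): upper limit = 2.4·0.5·0.3125·65 = 24.38 kips.
  Edge l_c = 1.125 − 0.5625/2 = 0.8438 → r_n = 20.57 kips; interior l_c = 2 − 0.5625 = 1.438 → r_n = 24.38 kips.
  R_n,bearing = 2·20.57 + 6·24.38 = 187.4 kips → 0.75 × 187.4 = 141 kips.
Bolt shear governs: 63.6 kips.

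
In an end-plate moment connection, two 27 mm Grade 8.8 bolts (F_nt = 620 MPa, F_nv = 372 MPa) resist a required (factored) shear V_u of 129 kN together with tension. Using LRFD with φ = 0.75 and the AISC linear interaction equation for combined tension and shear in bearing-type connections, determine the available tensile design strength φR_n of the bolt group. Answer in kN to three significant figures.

A_b = π·27²/4 = 572.6 mm²; f_rv = 129 × 1000 / (2 × 572.6) = 112.7 MPa.
F'_nt = 1.3 F_nt − (F_nt / φF_nv) f_rv = 1.3·620 − (620/(0.75·372))·112.7 = 555.7 MPa, capped at F_nt → F'_nt = 555.7 MPa.
R_n = F'_nt · A_b · n = 555.7 × 572.6 × 2 / 1000 = 636.3 kN.
Design strength φR_n = 0.75 × 636.3 = 477 kN.

477 kN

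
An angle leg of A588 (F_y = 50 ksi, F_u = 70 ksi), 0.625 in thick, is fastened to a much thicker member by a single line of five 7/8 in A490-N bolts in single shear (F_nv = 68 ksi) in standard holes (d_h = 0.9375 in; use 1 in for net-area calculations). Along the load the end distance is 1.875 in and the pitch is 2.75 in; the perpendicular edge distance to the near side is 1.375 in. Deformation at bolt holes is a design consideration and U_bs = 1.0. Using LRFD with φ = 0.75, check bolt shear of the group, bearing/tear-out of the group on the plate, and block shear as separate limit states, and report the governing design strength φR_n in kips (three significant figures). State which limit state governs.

153 kips (bolt shear governs)

Bolt shear: A_b = π·0.875²/4 = 0.6013 in²; R_n = 68 × 0.6013 × 5 × 1 = 204.4 kips → 0.75 × 204.4 = 153 kips.
Bearing: edge l_c = 1.406, r_n = 73.83 kips; interior l_c = 1.812, r_n = 91.88 kips; R_n = 73.83 + 4·91.88 = 441.3 kips → 331 kips.
Block shear: A_gv = 8.047, A_nv = 5.234, A_nt = 0.5469 in²; R_n = min(0.6F_uA_nv, 0.6F_yA_gv) + U_bs·F_u·A_nt = 258.1 kips → 194 kips.
Bolt shear governs: 153 kips.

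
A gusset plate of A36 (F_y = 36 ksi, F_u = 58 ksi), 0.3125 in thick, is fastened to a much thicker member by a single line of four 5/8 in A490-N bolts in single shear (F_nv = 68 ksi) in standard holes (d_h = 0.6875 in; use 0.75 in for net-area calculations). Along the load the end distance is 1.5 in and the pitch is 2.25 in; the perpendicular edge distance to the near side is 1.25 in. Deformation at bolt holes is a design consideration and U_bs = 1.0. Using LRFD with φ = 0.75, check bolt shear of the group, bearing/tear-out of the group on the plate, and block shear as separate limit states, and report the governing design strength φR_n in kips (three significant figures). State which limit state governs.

Bolt shear: A_b = π·0.625²/4 = 0.3068 in²; R_n = 68 × 0.3068 × 4 × 1 = 83.45 kips → 0.75 × 83.45 = 62.6 kips.
Bearing: edge l_c = 1.156, r_n = 25.15 kips; interior l_c = 1.562, r_n = 27.19 kips; R_n = 25.15 + 3·27.19 = 106.7 kips → 80 kips.
Block shear: A_gv = 2.578, A_nv = 1.758, A_nt = 0.2734 in²; R_n = min(0.6F_uA_nv, 0.6F_yA_gv) + U_bs·F_u·A_nt = 71.55 kips → 53.7 kips.
Block shear governs: 53.7 kips.

53.7 kips (block shear governs)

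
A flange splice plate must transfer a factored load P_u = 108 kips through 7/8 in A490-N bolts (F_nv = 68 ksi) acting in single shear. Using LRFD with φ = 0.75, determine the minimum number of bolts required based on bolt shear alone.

4 bolts

A_b = π·0.875²/4 = 0.6013 in².
Per-bolt design strength φR_n = 0.75 × 68 × 0.6013 × 1 = 30.67 kips.
n ≥ 108 / 30.67 = 3.522 → use 4 bolts.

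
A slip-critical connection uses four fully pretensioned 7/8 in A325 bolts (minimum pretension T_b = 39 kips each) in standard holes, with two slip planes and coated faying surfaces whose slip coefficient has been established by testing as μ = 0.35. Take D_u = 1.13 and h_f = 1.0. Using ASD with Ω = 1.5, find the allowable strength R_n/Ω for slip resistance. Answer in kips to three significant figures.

82.3 kips

R_n = μ · D_u · h_f · T_b · n_s · n_b = 0.35 × 1.13 × 1.0 × 39 × 2 × 4 = 123.4 kips.
Allowable strength R_n/Ω = 123.4 / 1.5 = 82.3 kips.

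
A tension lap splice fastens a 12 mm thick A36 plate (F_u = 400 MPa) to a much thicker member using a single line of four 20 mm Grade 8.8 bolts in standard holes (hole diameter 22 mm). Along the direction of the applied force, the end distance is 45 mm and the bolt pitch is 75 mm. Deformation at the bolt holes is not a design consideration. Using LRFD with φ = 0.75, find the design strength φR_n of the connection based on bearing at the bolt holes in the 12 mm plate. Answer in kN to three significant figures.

832 kN

Per bolt r_n = 1.5 l_c t F_u ≤ 3.0 d t F_u; upper limit = 3.0 × 20 × 12 × 400 / 1000 = 288 kN.
Edge bolt: l_c = 45 − 22/2 = 34 mm → 1.5 × 34 × 12 × 400 / 1000 = 244.8 → r_n = 244.8 kN.
Interior bolts: l_c = 75 − 22 = 53 mm → 1.5 × 53 × 12 × 400 / 1000 = 381.6 → r_n = 288 kN.
R_n = 1 × 244.8 + 3 × 288 = 1109 kN.
Design strength φR_n = 0.75 × 1109 = 832 kN.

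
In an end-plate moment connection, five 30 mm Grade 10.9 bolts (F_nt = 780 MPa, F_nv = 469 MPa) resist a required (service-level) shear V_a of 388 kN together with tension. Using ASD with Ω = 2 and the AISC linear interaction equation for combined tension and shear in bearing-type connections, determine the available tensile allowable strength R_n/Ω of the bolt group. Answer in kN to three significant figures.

1150 kN

A_b = π·30²/4 = 706.9 mm²; f_rv = 388 × 1000 / (5 × 706.9) = 109.8 MPa.
F'_nt = 1.3 F_nt − (Ω F_nt / F_nv) f_rv = 1.3·780 − (2·780/469)·109.8 = 648.8 MPa, capped at F_nt → F'_nt = 648.8 MPa.
R_n = F'_nt · A_b · n = 648.8 × 706.9 × 5 / 1000 = 2293 kN.
Allowable strength R_n/Ω = 2293 / 2 = 1150 kN.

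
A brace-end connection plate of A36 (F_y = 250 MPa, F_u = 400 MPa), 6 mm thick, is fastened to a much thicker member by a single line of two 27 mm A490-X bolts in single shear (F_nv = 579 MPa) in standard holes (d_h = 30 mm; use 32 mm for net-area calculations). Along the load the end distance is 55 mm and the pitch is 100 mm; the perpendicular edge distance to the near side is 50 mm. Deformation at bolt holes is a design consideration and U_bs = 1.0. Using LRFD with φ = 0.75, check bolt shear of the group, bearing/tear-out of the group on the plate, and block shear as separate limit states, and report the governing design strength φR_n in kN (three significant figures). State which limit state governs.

Bolt shear: A_b = π·27²/4 = 572.6 mm²; R_n = 579 × 572.6 × 2 × 1 / 1000 = 663 kN → 0.75 × 663 = 497 kN.
Bearing: edge l_c = 40, r_n = 115.2 kN; interior l_c = 70, r_n = 155.5 kN; R_n = 115.2 + 1·155.5 = 270.7 kN → 203 kN.
Block shear: A_gv = 930, A_nv = 642, A_nt = 204 mm²; R_n = min(0.6F_uA_nv, 0.6F_yA_gv) + U_bs·F_u·A_nt = 221.1 kN → 166 kN.
Block shear governs: 166 kN.

166 kN (block shear governs)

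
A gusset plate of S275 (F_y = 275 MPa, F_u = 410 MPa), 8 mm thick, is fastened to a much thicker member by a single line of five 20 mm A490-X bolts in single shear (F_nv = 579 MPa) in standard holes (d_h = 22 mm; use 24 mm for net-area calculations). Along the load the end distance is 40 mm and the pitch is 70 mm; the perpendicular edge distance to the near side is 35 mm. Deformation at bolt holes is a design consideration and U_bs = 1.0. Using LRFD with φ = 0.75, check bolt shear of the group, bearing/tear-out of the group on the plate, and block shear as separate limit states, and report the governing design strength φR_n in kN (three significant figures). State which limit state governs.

369 kN (block shear governs)

Bolt shear: A_b = π·20²/4 = 314.2 mm²; R_n = 579 × 314.2 × 5 × 1 / 1000 = 909.5 kN → 0.75 × 909.5 = 682 kN.
Bearing: edge l_c = 29, r_n = 114.1 kN; interior l_c = 48, r_n = 157.4 kN; R_n = 114.1 + 4·157.4 = 743.9 kN → 558 kN.
Block shear: A_gv = 2560, A_nv = 1696, A_nt = 184 mm²; R_n = min(0.6F_uA_nv, 0.6F_yA_gv) + U_bs·F_u·A_nt = 492.7 kN → 369 kN.
Block shear governs: 369 kN.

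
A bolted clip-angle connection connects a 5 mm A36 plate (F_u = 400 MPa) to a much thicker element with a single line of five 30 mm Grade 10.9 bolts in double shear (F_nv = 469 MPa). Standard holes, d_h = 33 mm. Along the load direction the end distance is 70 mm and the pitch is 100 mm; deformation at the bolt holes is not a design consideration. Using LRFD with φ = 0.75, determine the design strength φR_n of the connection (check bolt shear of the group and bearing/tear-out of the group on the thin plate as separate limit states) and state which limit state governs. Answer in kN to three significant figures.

660 kN (bearing governs)

Bolt shear: A_b = π·30²/4 = 706.9 mm²; R_n = 469 × 706.9 × 5 × 2 / 1000 = 3315 kN → 0.75 × 3315 = 2490 kN.
Bearing (1.5 l_c t F_u ≤ 3.0 d t F_u): upper limit = 3.0·30·5·400 / 1000 = 180 kN.
  Edge l_c = 70 − 33/2 = 53.5 → r_n = 160.5 kN; interior l_c = 100 − 33 = 67 → r_n = 180 kN.
  R_n,bearing = 1·160.5 + 4·180 = 880.5 kN → 0.75 × 880.5 = 660 kN.
Bearing governs: 660 kN.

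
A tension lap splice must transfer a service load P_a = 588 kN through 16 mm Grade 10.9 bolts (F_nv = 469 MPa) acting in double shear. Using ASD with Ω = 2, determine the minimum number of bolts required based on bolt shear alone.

A_b = π·16²/4 = 201.1 mm².
Per-bolt allowable strength R_n/Ω = 469 × 201.1 × 2 / 1000 / 2 = 94.3 kN.
n ≥ 588 / 94.3 = 6.236 → use 7 bolts.

7 bolts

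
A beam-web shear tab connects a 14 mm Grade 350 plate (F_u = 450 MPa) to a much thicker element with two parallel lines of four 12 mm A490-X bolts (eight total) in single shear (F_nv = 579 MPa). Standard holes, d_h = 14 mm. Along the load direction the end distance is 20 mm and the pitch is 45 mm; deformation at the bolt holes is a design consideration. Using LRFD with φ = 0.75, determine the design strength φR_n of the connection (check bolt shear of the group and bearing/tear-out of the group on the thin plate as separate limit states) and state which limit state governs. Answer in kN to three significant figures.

393 kN (bolt shear governs)

Bolt shear: A_b = π·12²/4 = 113.1 mm²; R_n = 579 × 113.1 × 8 × 1 / 1000 = 523.9 kN → 0.75 × 523.9 = 393 kN.
Bearing (1.2 l_c t F_u ≤ 2.4 d t F_u): upper limit = 2.4·12·14·450 / 1000 = 181.4 kN.
  Edge l_c = 20 − 14/2 = 13 → r_n = 98.28 kN; interior l_c = 45 − 14 = 31 → r_n = 181.4 kN.
  R_n,bearing = 2·98.28 + 6·181.4 = 1285 kN → 0.75 × 1285 = 964 kN.
Bolt shear governs: 393 kN.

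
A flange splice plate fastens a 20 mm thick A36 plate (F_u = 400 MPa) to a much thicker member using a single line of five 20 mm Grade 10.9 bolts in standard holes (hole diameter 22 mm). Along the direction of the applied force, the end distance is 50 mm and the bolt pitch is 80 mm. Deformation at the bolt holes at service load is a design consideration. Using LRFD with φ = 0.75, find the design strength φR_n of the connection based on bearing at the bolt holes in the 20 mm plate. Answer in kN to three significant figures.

1430 kN

Per bolt r_n = 1.2 l_c t F_u ≤ 2.4 d t F_u; upper limit = 2.4 × 20 × 20 × 400 / 1000 = 384 kN.
Edge bolt: l_c = 50 − 22/2 = 39 mm → 1.2 × 39 × 20 × 400 / 1000 = 374.4 → r_n = 374.4 kN.
Interior bolts: l_c = 80 − 22 = 58 mm → 1.2 × 58 × 20 × 400 / 1000 = 556.8 → r_n = 384 kN.
R_n = 1 × 374.4 + 4 × 384 = 1910 kN.
Design strength φR_n = 0.75 × 1910 = 1430 kN.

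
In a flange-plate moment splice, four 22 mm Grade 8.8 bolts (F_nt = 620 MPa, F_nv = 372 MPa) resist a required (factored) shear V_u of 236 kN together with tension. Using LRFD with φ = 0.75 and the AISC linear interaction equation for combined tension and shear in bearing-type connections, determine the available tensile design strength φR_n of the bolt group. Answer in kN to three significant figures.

A_b = π·22²/4 = 380.1 mm²; f_rv = 236 × 1000 / (4 × 380.1) = 155.2 MPa.
F'_nt = 1.3 F_nt − (F_nt / φF_nv) f_rv = 1.3·620 − (620/(0.75·372))·155.2 = 461.1 MPa, capped at F_nt → F'_nt = 461.1 MPa.
R_n = F'_nt · A_b · n = 461.1 × 380.1 × 4 / 1000 = 701.1 kN.
Design strength φR_n = 0.75 × 701.1 = 526 kN.

526 kN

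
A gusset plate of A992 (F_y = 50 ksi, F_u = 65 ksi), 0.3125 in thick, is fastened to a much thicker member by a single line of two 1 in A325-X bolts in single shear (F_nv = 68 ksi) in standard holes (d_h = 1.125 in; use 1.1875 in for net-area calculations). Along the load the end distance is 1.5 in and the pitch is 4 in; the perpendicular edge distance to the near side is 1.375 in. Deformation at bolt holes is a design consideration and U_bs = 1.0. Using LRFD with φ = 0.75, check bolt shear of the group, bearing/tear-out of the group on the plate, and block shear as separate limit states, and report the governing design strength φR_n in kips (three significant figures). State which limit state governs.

Bolt shear: A_b = π·1²/4 = 0.7854 in²; R_n = 68 × 0.7854 × 2 × 1 = 106.8 kips → 0.75 × 106.8 = 80.1 kips.
Bearing: edge l_c = 0.9375, r_n = 22.85 kips; interior l_c = 2.875, r_n = 48.75 kips; R_n = 22.85 + 1·48.75 = 71.6 kips → 53.7 kips.
Block shear: A_gv = 1.719, A_nv = 1.162, A_nt = 0.2441 in²; R_n = min(0.6F_uA_nv, 0.6F_yA_gv) + U_bs·F_u·A_nt = 61.19 kips → 45.9 kips.
Block shear governs: 45.9 kips.

45.9 kips (block shear governs)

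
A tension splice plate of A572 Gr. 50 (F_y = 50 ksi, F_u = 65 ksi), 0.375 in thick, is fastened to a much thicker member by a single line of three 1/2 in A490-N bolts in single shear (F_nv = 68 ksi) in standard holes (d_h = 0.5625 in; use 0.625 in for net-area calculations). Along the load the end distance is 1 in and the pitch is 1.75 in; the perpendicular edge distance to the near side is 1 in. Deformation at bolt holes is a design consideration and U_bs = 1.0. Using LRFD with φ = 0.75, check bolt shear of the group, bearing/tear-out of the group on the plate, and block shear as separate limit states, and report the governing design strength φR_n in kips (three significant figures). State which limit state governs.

30 kips (bolt shear governs)

Bolt shear: A_b = π·0.5²/4 = 0.1963 in²; R_n = 68 × 0.1963 × 3 × 1 = 40.06 kips → 0.75 × 40.06 = 30 kips.
Bearing: edge l_c = 0.7188, r_n = 21.02 kips; interior l_c = 1.188, r_n = 29.25 kips; R_n = 21.02 + 2·29.25 = 79.52 kips → 59.6 kips.
Block shear: A_gv = 1.688, A_nv = 1.102, A_nt = 0.2578 in²; R_n = min(0.6F_uA_nv, 0.6F_yA_gv) + U_bs·F_u·A_nt = 59.72 kips → 44.8 kips.
Bolt shear governs: 30 kips.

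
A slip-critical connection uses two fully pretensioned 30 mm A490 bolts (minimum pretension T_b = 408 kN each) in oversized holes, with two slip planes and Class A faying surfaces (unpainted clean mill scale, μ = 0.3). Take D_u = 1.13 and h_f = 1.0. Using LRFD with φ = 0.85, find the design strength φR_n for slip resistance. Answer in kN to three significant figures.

R_n = μ · D_u · h_f · T_b · n_s · n_b = 0.3 × 1.13 × 1.0 × 408 × 2 × 2 = 553.2 kN.
Design strength φR_n = 0.85 × 553.2 = 470 kN.

470 kN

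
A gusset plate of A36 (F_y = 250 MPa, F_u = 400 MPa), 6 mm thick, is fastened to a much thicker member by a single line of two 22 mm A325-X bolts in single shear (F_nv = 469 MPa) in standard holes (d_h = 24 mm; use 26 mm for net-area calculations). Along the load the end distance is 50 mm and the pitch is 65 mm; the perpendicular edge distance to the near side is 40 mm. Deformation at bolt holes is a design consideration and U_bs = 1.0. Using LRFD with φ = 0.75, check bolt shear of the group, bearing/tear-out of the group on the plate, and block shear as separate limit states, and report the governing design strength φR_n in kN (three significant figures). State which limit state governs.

Bolt shear: A_b = π·22²/4 = 380.1 mm²; R_n = 469 × 380.1 × 2 × 1 / 1000 = 356.6 kN → 0.75 × 356.6 = 267 kN.
Bearing: edge l_c = 38, r_n = 109.4 kN; interior l_c = 41, r_n = 118.1 kN; R_n = 109.4 + 1·118.1 = 227.5 kN → 171 kN.
Block shear: A_gv = 690, A_nv = 456, A_nt = 162 mm²; R_n = min(0.6F_uA_nv, 0.6F_yA_gv) + U_bs·F_u·A_nt = 168.3 kN → 126 kN.
Block shear governs: 126 kN.

126 kN (block shear governs)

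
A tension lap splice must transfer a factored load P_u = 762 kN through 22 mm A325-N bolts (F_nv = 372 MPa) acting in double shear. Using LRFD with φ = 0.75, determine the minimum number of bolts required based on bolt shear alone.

4 bolts

A_b = π·22²/4 = 380.1 mm².
Per-bolt design strength φR_n = 0.75 × 372 × 380.1 × 2 / 1000 = 212.1 kN.
n ≥ 762 / 212.1 = 3.592 → use 4 bolts.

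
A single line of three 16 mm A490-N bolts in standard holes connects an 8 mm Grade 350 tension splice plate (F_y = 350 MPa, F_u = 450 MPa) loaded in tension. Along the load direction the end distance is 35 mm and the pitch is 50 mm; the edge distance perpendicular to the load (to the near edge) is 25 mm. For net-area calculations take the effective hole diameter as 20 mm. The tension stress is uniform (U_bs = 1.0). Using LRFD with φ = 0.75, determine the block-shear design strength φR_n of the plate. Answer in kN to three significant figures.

Shear plane L_v = 35 + 2·50 = 135 mm; A_gv = 135 × 8 = 1080 mm².
A_nv = (135 − 2.5·20) × 8 = 680 mm².
A_nt = (25 − 0.5·20) × 8 = 120 mm².
0.6 F_u A_nv = 183.6 kN; 0.6 F_y A_gv = 226.8 kN → shear rupture governs the shear term.
R_n = 183.6 + 1.0 × 450 × 120 / 1000 = 237.6 kN.
Design strength φR_n = 0.75 × 237.6 = 178 kN.

178 kN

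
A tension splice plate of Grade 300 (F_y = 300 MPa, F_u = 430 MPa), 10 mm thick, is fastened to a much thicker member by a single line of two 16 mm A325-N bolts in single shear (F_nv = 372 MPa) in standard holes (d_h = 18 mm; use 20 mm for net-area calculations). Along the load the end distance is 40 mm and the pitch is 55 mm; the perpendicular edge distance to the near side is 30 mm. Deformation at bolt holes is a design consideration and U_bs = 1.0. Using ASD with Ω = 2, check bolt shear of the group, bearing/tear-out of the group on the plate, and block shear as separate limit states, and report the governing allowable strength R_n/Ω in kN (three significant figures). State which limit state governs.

74.8 kN (bolt shear governs)

Bolt shear: A_b = π·16²/4 = 201.1 mm²; R_n = 372 × 201.1 × 2 × 1 / 1000 = 149.6 kN → 149.6 / 2 = 74.8 kN.
Bearing: edge l_c = 31, r_n = 160 kN; interior l_c = 37, r_n = 165.1 kN; R_n = 160 + 1·165.1 = 325.1 kN → 163 kN.
Block shear: A_gv = 950, A_nv = 650, A_nt = 200 mm²; R_n = min(0.6F_uA_nv, 0.6F_yA_gv) + U_bs·F_u·A_nt = 253.7 kN → 127 kN.
Bolt shear governs: 74.8 kN.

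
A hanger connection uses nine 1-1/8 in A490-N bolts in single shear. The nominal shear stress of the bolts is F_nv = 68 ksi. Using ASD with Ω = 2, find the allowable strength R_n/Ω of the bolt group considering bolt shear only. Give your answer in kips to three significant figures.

304 kips

A_b = π × 1.125² / 4 = 0.994 in².
R_n = F_nv · A_b · n · n_s = 68 × 0.994 × 9 × 1 = 608.3 kips.
Allowable strength R_n/Ω = 608.3 / 2 = 304 kips.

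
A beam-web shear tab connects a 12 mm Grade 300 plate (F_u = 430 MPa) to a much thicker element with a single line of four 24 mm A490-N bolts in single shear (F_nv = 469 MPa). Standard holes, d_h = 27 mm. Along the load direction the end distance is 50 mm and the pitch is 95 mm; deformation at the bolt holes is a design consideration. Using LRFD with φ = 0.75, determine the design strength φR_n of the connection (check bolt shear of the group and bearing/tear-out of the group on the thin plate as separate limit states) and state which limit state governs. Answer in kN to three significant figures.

637 kN (bolt shear governs)

Bolt shear: A_b = π·24²/4 = 452.4 mm²; R_n = 469 × 452.4 × 4 × 1 / 1000 = 848.7 kN → 0.75 × 848.7 = 637 kN.
Bearing (1.2 l_c t F_u ≤ 2.4 d t F_u): upper limit = 2.4·24·12·430 / 1000 = 297.2 kN.
  Edge l_c = 50 − 27/2 = 36.5 → r_n = 226 kN; interior l_c = 95 − 27 = 68 → r_n = 297.2 kN.
  R_n,bearing = 1·226 + 3·297.2 = 1118 kN → 0.75 × 1118 = 838 kN.
Bolt shear governs: 637 kN.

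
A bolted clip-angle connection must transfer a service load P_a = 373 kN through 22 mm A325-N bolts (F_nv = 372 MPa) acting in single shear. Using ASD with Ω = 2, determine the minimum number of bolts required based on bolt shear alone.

6 bolts

A_b = π·22²/4 = 380.1 mm².
Per-bolt allowable strength R_n/Ω = 372 × 380.1 × 1 / 1000 / 2 = 70.7 kN.
n ≥ 373 / 70.7 = 5.275 → use 6 bolts.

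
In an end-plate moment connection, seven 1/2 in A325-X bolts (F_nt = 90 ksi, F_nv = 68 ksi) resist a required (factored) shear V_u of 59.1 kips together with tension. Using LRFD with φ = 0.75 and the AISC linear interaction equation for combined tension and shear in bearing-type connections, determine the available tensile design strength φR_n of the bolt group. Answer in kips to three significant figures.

A_b = π·0.5²/4 = 0.1963 in²; f_rv = 59.1 / (7 × 0.1963) = 43 ksi.
F'_nt = 1.3 F_nt − (F_nt / φF_nv) f_rv = 1.3·90 − (90/(0.75·68))·43 = 41.12 ksi, capped at F_nt → F'_nt = 41.12 ksi.
R_n = F'_nt · A_b · n = 41.12 × 0.1963 × 7 = 56.52 kips.
Design strength φR_n = 0.75 × 56.52 = 42.4 kips.

42.4 kips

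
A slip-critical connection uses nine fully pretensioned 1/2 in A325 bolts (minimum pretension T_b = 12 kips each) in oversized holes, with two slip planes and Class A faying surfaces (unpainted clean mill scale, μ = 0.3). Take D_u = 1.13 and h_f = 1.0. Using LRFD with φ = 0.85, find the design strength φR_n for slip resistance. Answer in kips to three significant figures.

62.2 kips

R_n = μ · D_u · h_f · T_b · n_s · n_b = 0.3 × 1.13 × 1.0 × 12 × 2 × 9 = 73.22 kips.
Design strength φR_n = 0.85 × 73.22 = 62.2 kips.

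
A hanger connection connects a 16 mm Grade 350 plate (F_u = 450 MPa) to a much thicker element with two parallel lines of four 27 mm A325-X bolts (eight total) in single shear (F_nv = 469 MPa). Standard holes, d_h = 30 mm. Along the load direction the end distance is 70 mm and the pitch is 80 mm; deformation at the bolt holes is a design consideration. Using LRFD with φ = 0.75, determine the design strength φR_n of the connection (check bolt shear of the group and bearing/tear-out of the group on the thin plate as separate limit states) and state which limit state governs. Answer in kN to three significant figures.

Bolt shear: A_b = π·27²/4 = 572.6 mm²; R_n = 469 × 572.6 × 8 × 1 / 1000 = 2148 kN → 0.75 × 2148 = 1610 kN.
Bearing (1.2 l_c t F_u ≤ 2.4 d t F_u): upper limit = 2.4·27·16·450 / 1000 = 466.6 kN.
  Edge l_c = 70 − 30/2 = 55 → r_n = 466.6 kN; interior l_c = 80 − 30 = 50 → r_n = 432 kN.
  R_n,bearing = 2·466.6 + 6·432 = 3525 kN → 0.75 × 3525 = 2640 kN.
Bolt shear governs: 1610 kN.

1610 kN (bolt shear governs)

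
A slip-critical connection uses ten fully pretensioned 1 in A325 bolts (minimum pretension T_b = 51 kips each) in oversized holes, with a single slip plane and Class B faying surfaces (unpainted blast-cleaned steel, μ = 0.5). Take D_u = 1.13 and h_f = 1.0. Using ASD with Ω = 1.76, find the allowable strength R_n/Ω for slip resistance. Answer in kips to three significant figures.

164 kips

R_n = μ · D_u · h_f · T_b · n_s · n_b = 0.5 × 1.13 × 1.0 × 51 × 1 × 10 = 288.1 kips.
Allowable strength R_n/Ω = 288.1 / 1.76 = 164 kips.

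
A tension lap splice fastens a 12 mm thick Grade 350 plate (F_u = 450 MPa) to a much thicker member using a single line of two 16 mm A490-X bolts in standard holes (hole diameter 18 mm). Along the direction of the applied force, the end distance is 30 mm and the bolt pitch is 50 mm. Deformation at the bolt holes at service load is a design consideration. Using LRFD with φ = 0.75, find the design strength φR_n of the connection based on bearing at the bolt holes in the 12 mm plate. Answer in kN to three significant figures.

Per bolt r_n = 1.2 l_c t F_u ≤ 2.4 d t F_u; upper limit = 2.4 × 16 × 12 × 450 / 1000 = 207.4 kN.
Edge bolt: l_c = 30 − 18/2 = 21 mm → 1.2 × 21 × 12 × 450 / 1000 = 136.1 → r_n = 136.1 kN.
Interior bolts: l_c = 50 − 18 = 32 mm → 1.2 × 32 × 12 × 450 / 1000 = 207.4 → r_n = 207.4 kN.
R_n = 1 × 136.1 + 1 × 207.4 = 343.4 kN.
Design strength φR_n = 0.75 × 343.4 = 258 kN.

258 kN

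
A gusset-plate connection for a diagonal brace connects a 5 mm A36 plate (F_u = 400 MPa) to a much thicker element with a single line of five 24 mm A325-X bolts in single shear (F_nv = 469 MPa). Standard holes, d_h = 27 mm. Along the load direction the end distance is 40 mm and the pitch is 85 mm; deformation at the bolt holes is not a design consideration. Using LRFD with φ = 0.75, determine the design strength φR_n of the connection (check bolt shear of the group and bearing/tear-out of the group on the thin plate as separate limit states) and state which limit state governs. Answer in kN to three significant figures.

492 kN (bearing governs)

Bolt shear: A_b = π·24²/4 = 452.4 mm²; R_n = 469 × 452.4 × 5 × 1 / 1000 = 1061 kN → 0.75 × 1061 = 796 kN.
Bearing (1.5 l_c t F_u ≤ 3.0 d t F_u): upper limit = 3.0·24·5·400 / 1000 = 144 kN.
  Edge l_c = 40 − 27/2 = 26.5 → r_n = 79.5 kN; interior l_c = 85 − 27 = 58 → r_n = 144 kN.
  R_n,bearing = 1·79.5 + 4·144 = 655.5 kN → 0.75 × 655.5 = 492 kN.
Bearing governs: 492 kN.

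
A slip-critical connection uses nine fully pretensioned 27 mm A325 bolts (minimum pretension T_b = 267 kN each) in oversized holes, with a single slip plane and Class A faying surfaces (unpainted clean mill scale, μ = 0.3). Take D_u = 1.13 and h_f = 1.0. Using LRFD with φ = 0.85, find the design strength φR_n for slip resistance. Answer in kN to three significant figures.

692 kN

R_n = μ · D_u · h_f · T_b · n_s · n_b = 0.3 × 1.13 × 1.0 × 267 × 1 × 9 = 814.6 kN.
Design strength φR_n = 0.85 × 814.6 = 692 kN.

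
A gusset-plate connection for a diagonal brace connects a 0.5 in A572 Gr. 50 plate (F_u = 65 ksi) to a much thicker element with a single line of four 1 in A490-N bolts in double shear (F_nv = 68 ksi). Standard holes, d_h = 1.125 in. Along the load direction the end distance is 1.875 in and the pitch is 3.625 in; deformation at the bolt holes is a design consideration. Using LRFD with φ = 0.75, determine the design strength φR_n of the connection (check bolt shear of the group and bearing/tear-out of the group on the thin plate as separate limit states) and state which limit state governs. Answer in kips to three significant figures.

Bolt shear: A_b = π·1²/4 = 0.7854 in²; R_n = 68 × 0.7854 × 4 × 2 = 427.3 kips → 0.75 × 427.3 = 320 kips.
Bearing (1.2 l_c t F_u ≤ 2.4 d t F_u): upper limit = 2.4·1·0.5·65 = 78 kips.
  Edge l_c = 1.875 − 1.125/2 = 1.312 → r_n = 51.19 kips; interior l_c = 3.625 − 1.125 = 2.5 → r_n = 78 kips.
  R_n,bearing = 1·51.19 + 3·78 = 285.2 kips → 0.75 × 285.2 = 214 kips.
Bearing governs: 214 kips.

214 kips (bearing governs)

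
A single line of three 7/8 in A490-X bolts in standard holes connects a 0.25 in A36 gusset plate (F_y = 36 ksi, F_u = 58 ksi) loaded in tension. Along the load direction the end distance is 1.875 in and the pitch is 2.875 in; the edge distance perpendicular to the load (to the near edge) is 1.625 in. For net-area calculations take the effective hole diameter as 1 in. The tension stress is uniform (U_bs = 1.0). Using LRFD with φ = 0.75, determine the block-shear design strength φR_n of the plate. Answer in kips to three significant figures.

Shear plane L_v = 1.875 + 2·2.875 = 7.625 in; A_gv = 7.625 × 0.25 = 1.906 in².
A_nv = (7.625 − 2.5·1) × 0.25 = 1.281 in².
A_nt = (1.625 − 0.5·1) × 0.25 = 0.2812 in².
0.6 F_u A_nv = 44.59 kips; 0.6 F_y A_gv = 41.17 kips → shear yielding governs the shear term.
R_n = 41.17 + 1.0 × 58 × 0.2812 = 57.49 kips.
Design strength φR_n = 0.75 × 57.49 = 43.1 kips.

43.1 kips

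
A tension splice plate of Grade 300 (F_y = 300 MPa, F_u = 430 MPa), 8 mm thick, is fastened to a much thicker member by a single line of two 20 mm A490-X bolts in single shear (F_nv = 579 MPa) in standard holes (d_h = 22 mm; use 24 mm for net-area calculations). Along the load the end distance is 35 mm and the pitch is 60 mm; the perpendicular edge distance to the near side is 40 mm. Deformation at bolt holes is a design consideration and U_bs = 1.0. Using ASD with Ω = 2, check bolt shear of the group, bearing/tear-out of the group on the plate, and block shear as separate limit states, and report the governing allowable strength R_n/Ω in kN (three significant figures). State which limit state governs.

Bolt shear: A_b = π·20²/4 = 314.2 mm²; R_n = 579 × 314.2 × 2 × 1 / 1000 = 363.8 kN → 363.8 / 2 = 182 kN.
Bearing: edge l_c = 24, r_n = 99.07 kN; interior l_c = 38, r_n = 156.9 kN; R_n = 99.07 + 1·156.9 = 255.9 kN → 128 kN.
Block shear: A_gv = 760, A_nv = 472, A_nt = 224 mm²; R_n = min(0.6F_uA_nv, 0.6F_yA_gv) + U_bs·F_u·A_nt = 218.1 kN → 109 kN.
Block shear governs: 109 kN.

109 kN (block shear governs)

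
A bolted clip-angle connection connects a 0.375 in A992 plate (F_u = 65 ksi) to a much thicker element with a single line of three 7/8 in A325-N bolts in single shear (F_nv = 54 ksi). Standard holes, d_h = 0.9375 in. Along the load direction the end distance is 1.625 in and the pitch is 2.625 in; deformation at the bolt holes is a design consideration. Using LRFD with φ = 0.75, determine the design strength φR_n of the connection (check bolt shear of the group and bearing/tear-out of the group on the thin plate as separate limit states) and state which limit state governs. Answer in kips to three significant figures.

Bolt shear: A_b = π·0.875²/4 = 0.6013 in²; R_n = 54 × 0.6013 × 3 × 1 = 97.41 kips → 0.75 × 97.41 = 73.1 kips.
Bearing (1.2 l_c t F_u ≤ 2.4 d t F_u): upper limit = 2.4·0.875·0.375·65 = 51.19 kips.
  Edge l_c = 1.625 − 0.9375/2 = 1.156 → r_n = 33.82 kips; interior l_c = 2.625 − 0.9375 = 1.688 → r_n = 49.36 kips.
  R_n,bearing = 1·33.82 + 2·49.36 = 132.5 kips → 0.75 × 132.5 = 99.4 kips.
Bolt shear governs: 73.1 kips.

73.1 kips (bolt shear governs)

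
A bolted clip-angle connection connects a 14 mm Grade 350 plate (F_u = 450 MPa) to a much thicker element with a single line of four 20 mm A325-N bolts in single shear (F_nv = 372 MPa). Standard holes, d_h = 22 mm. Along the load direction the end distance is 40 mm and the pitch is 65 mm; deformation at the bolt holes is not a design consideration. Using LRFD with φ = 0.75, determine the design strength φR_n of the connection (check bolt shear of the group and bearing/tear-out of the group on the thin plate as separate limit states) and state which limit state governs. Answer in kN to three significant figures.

Bolt shear: A_b = π·20²/4 = 314.2 mm²; R_n = 372 × 314.2 × 4 × 1 / 1000 = 467.5 kN → 0.75 × 467.5 = 351 kN.
Bearing (1.5 l_c t F_u ≤ 3.0 d t F_u): upper limit = 3.0·20·14·450 / 1000 = 378 kN.
  Edge l_c = 40 − 22/2 = 29 → r_n = 274.1 kN; interior l_c = 65 − 22 = 43 → r_n = 378 kN.
  R_n,bearing = 1·274.1 + 3·378 = 1408 kN → 0.75 × 1408 = 1060 kN.
Bolt shear governs: 351 kN.

351 kN (bolt shear governs)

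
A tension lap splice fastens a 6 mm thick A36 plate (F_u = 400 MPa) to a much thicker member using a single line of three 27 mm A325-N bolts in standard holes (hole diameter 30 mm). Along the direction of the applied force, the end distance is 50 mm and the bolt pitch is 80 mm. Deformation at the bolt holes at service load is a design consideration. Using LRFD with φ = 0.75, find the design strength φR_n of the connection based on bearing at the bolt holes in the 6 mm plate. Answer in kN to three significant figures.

292 kN

Per bolt r_n = 1.2 l_c t F_u ≤ 2.4 d t F_u; upper limit = 2.4 × 27 × 6 × 400 / 1000 = 155.5 kN.
Edge bolt: l_c = 50 − 30/2 = 35 mm → 1.2 × 35 × 6 × 400 / 1000 = 100.8 → r_n = 100.8 kN.
Interior bolts: l_c = 80 − 30 = 50 mm → 1.2 × 50 × 6 × 400 / 1000 = 144 → r_n = 144 kN.
R_n = 1 × 100.8 + 2 × 144 = 388.8 kN.
Design strength φR_n = 0.75 × 388.8 = 292 kN.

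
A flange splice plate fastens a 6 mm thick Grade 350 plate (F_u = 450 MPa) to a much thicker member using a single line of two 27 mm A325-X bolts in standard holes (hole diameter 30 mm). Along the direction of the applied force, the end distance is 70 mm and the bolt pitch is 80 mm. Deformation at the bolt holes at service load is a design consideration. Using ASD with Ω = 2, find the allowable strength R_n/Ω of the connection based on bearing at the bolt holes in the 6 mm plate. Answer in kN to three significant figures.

Per bolt r_n = 1.2 l_c t F_u ≤ 2.4 d t F_u; upper limit = 2.4 × 27 × 6 × 450 / 1000 = 175 kN.
Edge bolt: l_c = 70 − 30/2 = 55 mm → 1.2 × 55 × 6 × 450 / 1000 = 178.2 → r_n = 175 kN.
Interior bolts: l_c = 80 − 30 = 50 mm → 1.2 × 50 × 6 × 450 / 1000 = 162 → r_n = 162 kN.
R_n = 1 × 175 + 1 × 162 = 337 kN.
Allowable strength R_n/Ω = 337 / 2 = 168 kN.

168 kN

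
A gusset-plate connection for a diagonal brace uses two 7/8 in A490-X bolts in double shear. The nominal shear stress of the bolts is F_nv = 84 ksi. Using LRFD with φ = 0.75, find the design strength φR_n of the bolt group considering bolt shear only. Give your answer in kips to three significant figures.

152 kips

A_b = π × 0.875² / 4 = 0.6013 in².
R_n = F_nv · A_b · n · n_s = 84 × 0.6013 × 2 × 2 = 202 kips.
Design strength φR_n = 0.75 × 202 = 152 kips.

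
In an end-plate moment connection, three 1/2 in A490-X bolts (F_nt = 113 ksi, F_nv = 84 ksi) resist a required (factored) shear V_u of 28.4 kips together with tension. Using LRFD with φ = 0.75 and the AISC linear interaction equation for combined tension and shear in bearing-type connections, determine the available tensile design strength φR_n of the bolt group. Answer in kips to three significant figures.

26.7 kips

A_b = π·0.5²/4 = 0.1963 in²; f_rv = 28.4 / (3 × 0.1963) = 48.21 ksi.
F'_nt = 1.3 F_nt − (F_nt / φF_nv) f_rv = 1.3·113 − (113/(0.75·84))·48.21 = 60.42 ksi, capped at F_nt → F'_nt = 60.42 ksi.
R_n = F'_nt · A_b · n = 60.42 × 0.1963 × 3 = 35.59 kips.
Design strength φR_n = 0.75 × 35.59 = 26.7 kips.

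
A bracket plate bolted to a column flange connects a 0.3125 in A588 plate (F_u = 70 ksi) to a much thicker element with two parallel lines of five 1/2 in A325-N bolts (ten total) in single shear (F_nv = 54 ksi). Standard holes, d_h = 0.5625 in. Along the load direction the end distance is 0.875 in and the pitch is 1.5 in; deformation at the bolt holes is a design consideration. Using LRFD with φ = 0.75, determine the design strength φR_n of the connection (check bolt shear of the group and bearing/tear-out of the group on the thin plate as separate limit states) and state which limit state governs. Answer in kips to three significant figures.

79.5 kips (bolt shear governs)

Bolt shear: A_b = π·0.5²/4 = 0.1963 in²; R_n = 54 × 0.1963 × 10 × 1 = 106 kips → 0.75 × 106 = 79.5 kips.
Bearing (1.2 l_c t F_u ≤ 2.4 d t F_u): upper limit = 2.4·0.5·0.3125·70 = 26.25 kips.
  Edge l_c = 0.875 − 0.5625/2 = 0.5938 → r_n = 15.59 kips; interior l_c = 1.5 − 0.5625 = 0.9375 → r_n = 24.61 kips.
  R_n,bearing = 2·15.59 + 8·24.61 = 228 kips → 0.75 × 228 = 171 kips.
Bolt shear governs: 79.5 kips.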